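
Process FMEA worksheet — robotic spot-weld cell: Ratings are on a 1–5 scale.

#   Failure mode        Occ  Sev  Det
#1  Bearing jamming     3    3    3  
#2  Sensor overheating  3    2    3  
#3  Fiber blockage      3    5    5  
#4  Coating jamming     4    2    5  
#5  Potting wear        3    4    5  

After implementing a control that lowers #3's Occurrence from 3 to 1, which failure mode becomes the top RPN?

RPN = Severity × Occurrence × Detection:
  #1: 3 × 3 × 3 = 27
  #2: 2 × 3 × 3 = 18
  #3: 5 × 3 × 5 = 75
  #4: 2 × 4 × 5 = 40
  #5: 4 × 3 × 5 = 60
After action: #3 → 5 × 1 × 5 = 25.
Revised RPNs: #5=60, #4=40, #1=27, #3=25, #2=18.
Highest is now #5 (60).

#5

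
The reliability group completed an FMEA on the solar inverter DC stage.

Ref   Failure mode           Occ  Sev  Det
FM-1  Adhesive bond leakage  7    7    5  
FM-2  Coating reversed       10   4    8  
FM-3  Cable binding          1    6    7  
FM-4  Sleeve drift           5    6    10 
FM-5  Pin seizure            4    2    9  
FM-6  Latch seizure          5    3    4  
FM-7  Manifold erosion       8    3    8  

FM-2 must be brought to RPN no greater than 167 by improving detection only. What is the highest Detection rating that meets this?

4

FM-2: S=4, O=10, D=8 → current RPN = 320.
Fixed product = 40. Need 40 × D ≤ 167, so D ≤ 167/40 = 4.17.
Maximum integer Detection rating = 4 (gives RPN 160; D=5 would give 200 > 167).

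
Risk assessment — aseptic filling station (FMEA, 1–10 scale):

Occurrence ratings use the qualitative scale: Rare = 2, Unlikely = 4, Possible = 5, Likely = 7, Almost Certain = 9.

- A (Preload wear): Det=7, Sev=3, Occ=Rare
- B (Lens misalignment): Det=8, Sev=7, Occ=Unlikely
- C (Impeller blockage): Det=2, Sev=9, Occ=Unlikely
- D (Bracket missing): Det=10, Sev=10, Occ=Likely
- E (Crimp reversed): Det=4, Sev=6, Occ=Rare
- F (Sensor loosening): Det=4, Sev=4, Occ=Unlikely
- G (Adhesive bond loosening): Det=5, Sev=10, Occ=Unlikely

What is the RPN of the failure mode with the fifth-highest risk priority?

RPN = Severity × Occurrence × Detection:
  A: 3 × 2 × 7 = 42
  B: 7 × 4 × 8 = 224
  C: 9 × 4 × 2 = 72
  D: 10 × 7 × 10 = 700
  E: 6 × 2 × 4 = 48
  F: 4 × 4 × 4 = 64
  G: 10 × 4 × 5 = 200
Sorted descending: 700, 224, 200, 72, 64, 48, 42.
The fifth-highest RPN is 64 (F).

64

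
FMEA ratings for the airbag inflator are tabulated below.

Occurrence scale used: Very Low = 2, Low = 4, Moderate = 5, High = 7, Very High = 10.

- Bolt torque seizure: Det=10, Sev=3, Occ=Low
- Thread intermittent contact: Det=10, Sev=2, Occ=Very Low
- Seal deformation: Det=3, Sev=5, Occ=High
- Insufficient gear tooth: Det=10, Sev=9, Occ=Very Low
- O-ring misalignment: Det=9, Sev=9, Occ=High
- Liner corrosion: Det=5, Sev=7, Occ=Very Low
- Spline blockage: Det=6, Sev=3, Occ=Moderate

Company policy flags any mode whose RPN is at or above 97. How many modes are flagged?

4

RPN = Severity × Occurrence × Detection:
  Bolt torque seizure: 3 × 4 × 10 = 120
  Thread intermittent contact: 2 × 2 × 10 = 40
  Seal deformation: 5 × 7 × 3 = 105
  Insufficient gear tooth: 9 × 2 × 10 = 180
  O-ring misalignment: 9 × 7 × 9 = 567
  Liner corrosion: 7 × 2 × 5 = 70
  Spline blockage: 3 × 5 × 6 = 90
Modes with RPN ≥ 97: Bolt torque seizure (120), Seal deformation (105), Insufficient gear tooth (180), O-ring misalignment (567) → 4.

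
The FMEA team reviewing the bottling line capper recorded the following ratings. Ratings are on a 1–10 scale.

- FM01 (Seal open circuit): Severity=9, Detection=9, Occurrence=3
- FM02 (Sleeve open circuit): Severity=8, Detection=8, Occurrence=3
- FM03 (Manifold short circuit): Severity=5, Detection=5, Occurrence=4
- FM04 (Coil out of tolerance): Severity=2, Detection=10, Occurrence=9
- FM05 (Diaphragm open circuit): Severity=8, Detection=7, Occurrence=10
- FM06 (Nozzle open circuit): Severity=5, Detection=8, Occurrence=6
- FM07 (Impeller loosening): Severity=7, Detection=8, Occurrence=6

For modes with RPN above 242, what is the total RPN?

RPN = Severity × Occurrence × Detection:
  FM01: 9 × 3 × 9 = 243
  FM02: 8 × 3 × 8 = 192
  FM03: 5 × 4 × 5 = 100
  FM04: 2 × 9 × 10 = 180
  FM05: 8 × 10 × 7 = 560
  FM06: 5 × 6 × 8 = 240
  FM07: 7 × 6 × 8 = 336
RPN > 242: FM01 (243), FM05 (560), FM07 (336).
Sum: 243 + 560 + 336 = 1139.

1139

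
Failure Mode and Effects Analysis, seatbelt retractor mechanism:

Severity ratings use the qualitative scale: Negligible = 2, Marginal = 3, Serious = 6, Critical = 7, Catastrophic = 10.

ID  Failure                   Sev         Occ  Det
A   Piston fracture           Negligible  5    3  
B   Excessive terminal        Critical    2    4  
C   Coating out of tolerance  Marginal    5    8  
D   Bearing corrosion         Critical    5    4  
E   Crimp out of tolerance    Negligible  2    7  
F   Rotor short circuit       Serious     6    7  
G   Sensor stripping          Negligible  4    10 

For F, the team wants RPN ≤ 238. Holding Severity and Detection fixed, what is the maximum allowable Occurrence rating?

5

F: S=6, O=6, D=7 → current RPN = 252.
Fixed product = 42. Need 42 × O ≤ 238, so O ≤ 238/42 = 5.67.
Maximum integer Occurrence rating = 5 (gives RPN 210; O=6 would give 252 > 238).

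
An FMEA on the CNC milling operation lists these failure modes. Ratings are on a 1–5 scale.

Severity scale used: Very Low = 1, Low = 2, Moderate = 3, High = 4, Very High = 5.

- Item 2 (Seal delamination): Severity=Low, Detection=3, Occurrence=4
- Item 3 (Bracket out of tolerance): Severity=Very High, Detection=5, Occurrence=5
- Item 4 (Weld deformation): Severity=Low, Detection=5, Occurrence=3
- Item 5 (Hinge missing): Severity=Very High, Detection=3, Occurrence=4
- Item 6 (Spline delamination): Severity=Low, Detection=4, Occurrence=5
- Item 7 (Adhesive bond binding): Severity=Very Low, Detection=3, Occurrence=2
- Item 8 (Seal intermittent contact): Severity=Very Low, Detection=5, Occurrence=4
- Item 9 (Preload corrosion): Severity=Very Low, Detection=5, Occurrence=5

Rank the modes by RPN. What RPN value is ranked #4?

RPN = Severity × Occurrence × Detection:
  Item 2: 2 × 4 × 3 = 24
  Item 3: 5 × 5 × 5 = 125
  Item 4: 2 × 3 × 5 = 30
  Item 5: 5 × 4 × 3 = 60
  Item 6: 2 × 5 × 4 = 40
  Item 7: 1 × 2 × 3 = 6
  Item 8: 1 × 4 × 5 = 20
  Item 9: 1 × 5 × 5 = 25
Sorted descending: 125, 60, 40, 30, 25, 24, 20, 6.
The fourth-highest RPN is 30 (Item 4).

30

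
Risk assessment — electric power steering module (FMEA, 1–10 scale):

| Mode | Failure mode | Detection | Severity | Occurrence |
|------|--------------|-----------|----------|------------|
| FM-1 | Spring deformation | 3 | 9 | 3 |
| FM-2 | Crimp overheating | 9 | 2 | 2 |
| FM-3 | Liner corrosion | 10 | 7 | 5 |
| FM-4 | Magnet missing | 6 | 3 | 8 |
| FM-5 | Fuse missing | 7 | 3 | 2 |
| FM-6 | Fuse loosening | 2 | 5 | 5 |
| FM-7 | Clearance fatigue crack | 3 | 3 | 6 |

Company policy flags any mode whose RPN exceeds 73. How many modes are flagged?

3

RPN = Severity × Occurrence × Detection:
  FM-1: 9 × 3 × 3 = 81
  FM-2: 2 × 2 × 9 = 36
  FM-3: 7 × 5 × 10 = 350
  FM-4: 3 × 8 × 6 = 144
  FM-5: 3 × 2 × 7 = 42
  FM-6: 5 × 5 × 2 = 50
  FM-7: 3 × 6 × 3 = 54
Modes with RPN > 73: FM-1 (81), FM-3 (350), FM-4 (144) → 3.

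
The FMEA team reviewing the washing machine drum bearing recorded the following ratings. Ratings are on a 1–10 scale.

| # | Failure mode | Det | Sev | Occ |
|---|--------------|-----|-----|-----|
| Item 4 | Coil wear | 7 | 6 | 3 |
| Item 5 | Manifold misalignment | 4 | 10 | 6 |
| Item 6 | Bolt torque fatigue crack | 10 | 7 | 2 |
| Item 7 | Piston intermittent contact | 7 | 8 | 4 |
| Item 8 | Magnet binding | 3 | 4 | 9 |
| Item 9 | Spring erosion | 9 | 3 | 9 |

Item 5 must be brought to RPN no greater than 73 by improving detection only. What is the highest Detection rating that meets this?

1

Item 5: S=10, O=6, D=4 → current RPN = 240.
Fixed product = 60. Need 60 × D ≤ 73, so D ≤ 73/60 = 1.22.
Maximum integer Detection rating = 1 (gives RPN 60; D=2 would give 120 > 73).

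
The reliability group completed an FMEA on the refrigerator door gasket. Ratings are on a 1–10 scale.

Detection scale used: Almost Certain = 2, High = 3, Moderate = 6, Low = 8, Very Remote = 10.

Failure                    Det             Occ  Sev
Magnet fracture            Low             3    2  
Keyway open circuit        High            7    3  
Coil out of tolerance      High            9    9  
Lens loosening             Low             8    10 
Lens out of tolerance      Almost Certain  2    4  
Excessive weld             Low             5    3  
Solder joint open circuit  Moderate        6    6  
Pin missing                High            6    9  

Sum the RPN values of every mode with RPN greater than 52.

1444

RPN = Severity × Occurrence × Detection:
  Magnet fracture: 2 × 3 × 8 = 48
  Keyway open circuit: 3 × 7 × 3 = 63
  Coil out of tolerance: 9 × 9 × 3 = 243
  Lens loosening: 10 × 8 × 8 = 640
  Lens out of tolerance: 4 × 2 × 2 = 16
  Excessive weld: 3 × 5 × 8 = 120
  Solder joint open circuit: 6 × 6 × 6 = 216
  Pin missing: 9 × 6 × 3 = 162
RPN > 52: Keyway open circuit (63), Coil out of tolerance (243), Lens loosening (640), Excessive weld (120), Solder joint open circuit (216), Pin missing (162).
Sum: 63 + 243 + 640 + 120 + 216 + 162 = 1444.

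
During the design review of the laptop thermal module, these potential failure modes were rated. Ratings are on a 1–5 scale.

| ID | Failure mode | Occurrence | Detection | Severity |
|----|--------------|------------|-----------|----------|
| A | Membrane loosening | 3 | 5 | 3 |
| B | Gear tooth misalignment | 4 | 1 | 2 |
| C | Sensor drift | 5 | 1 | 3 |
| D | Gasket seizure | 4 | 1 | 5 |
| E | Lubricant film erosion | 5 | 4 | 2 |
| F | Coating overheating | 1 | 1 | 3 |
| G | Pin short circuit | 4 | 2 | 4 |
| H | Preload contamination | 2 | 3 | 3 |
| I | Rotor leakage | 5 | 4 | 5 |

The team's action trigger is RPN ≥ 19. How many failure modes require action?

RPN = Severity × Occurrence × Detection:
  A: 3 × 3 × 5 = 45
  B: 2 × 4 × 1 = 8
  C: 3 × 5 × 1 = 15
  D: 5 × 4 × 1 = 20
  E: 2 × 5 × 4 = 40
  F: 3 × 1 × 1 = 3
  G: 4 × 4 × 2 = 32
  H: 3 × 2 × 3 = 18
  I: 5 × 5 × 4 = 100
Modes with RPN ≥ 19: A (45), D (20), E (40), G (32), I (100) → 5.

5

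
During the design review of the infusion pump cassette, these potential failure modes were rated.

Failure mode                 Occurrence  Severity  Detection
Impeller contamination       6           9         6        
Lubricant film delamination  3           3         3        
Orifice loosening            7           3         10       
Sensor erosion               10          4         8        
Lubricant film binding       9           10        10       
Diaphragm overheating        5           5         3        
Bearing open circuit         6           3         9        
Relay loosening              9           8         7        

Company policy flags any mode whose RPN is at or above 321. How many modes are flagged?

RPN = Severity × Occurrence × Detection:
  Impeller contamination: 9 × 6 × 6 = 324
  Lubricant film delamination: 3 × 3 × 3 = 27
  Orifice loosening: 3 × 7 × 10 = 210
  Sensor erosion: 4 × 10 × 8 = 320
  Lubricant film binding: 10 × 9 × 10 = 900
  Diaphragm overheating: 5 × 5 × 3 = 75
  Bearing open circuit: 3 × 6 × 9 = 162
  Relay loosening: 8 × 9 × 7 = 504
Modes with RPN ≥ 321: Impeller contamination (324), Lubricant film binding (900), Relay loosening (504) → 3.

3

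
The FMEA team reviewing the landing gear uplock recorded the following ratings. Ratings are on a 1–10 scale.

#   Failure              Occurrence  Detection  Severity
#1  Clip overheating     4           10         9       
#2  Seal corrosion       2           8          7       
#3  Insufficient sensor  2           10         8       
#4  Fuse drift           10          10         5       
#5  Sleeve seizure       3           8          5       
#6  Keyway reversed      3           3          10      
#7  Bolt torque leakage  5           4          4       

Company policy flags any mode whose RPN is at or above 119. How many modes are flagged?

RPN = Severity × Occurrence × Detection:
  #1: 9 × 4 × 10 = 360
  #2: 7 × 2 × 8 = 112
  #3: 8 × 2 × 10 = 160
  #4: 5 × 10 × 10 = 500
  #5: 5 × 3 × 8 = 120
  #6: 10 × 3 × 3 = 90
  #7: 4 × 5 × 4 = 80
Modes with RPN ≥ 119: #1 (360), #3 (160), #4 (500), #5 (120) → 4.

4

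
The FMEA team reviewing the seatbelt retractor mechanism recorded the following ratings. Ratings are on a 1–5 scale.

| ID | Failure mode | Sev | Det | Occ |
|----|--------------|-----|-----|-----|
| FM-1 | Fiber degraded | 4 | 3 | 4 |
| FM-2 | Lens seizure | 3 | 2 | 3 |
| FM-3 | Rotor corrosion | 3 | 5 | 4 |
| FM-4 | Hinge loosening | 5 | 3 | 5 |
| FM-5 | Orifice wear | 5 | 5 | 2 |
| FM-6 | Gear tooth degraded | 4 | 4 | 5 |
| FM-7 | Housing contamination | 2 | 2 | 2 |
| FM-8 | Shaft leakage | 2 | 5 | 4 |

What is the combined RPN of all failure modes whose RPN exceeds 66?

RPN = Severity × Occurrence × Detection:
  FM-1: 4 × 4 × 3 = 48
  FM-2: 3 × 3 × 2 = 18
  FM-3: 3 × 4 × 5 = 60
  FM-4: 5 × 5 × 3 = 75
  FM-5: 5 × 2 × 5 = 50
  FM-6: 4 × 5 × 4 = 80
  FM-7: 2 × 2 × 2 = 8
  FM-8: 2 × 4 × 5 = 40
RPN > 66: FM-4 (75), FM-6 (80).
Sum: 75 + 80 = 155.

155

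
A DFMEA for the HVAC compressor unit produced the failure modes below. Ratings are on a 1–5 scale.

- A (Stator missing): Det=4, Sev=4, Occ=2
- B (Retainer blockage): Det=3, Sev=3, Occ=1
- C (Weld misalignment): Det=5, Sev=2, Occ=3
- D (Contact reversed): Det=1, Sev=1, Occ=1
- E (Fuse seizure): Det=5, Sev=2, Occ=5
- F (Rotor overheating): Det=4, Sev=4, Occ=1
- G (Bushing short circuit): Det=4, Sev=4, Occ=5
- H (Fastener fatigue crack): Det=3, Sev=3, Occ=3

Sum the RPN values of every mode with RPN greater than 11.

RPN = Severity × Occurrence × Detection:
  A: 4 × 2 × 4 = 32
  B: 3 × 1 × 3 = 9
  C: 2 × 3 × 5 = 30
  D: 1 × 1 × 1 = 1
  E: 2 × 5 × 5 = 50
  F: 4 × 1 × 4 = 16
  G: 4 × 5 × 4 = 80
  H: 3 × 3 × 3 = 27
RPN > 11: A (32), C (30), E (50), F (16), G (80), H (27).
Sum: 32 + 30 + 50 + 16 + 80 + 27 = 235.

235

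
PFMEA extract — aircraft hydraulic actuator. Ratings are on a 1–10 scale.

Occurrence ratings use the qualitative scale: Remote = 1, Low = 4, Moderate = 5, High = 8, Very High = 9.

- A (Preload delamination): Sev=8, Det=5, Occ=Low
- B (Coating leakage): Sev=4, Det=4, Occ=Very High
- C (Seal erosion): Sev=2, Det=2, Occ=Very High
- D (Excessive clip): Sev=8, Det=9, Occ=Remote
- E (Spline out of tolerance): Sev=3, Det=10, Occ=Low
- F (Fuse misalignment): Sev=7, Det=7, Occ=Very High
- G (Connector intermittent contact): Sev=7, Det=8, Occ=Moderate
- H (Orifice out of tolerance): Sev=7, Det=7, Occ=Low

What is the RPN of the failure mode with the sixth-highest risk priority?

120

RPN = Severity × Occurrence × Detection:
  A: 8 × 4 × 5 = 160
  B: 4 × 9 × 4 = 144
  C: 2 × 9 × 2 = 36
  D: 8 × 1 × 9 = 72
  E: 3 × 4 × 10 = 120
  F: 7 × 9 × 7 = 441
  G: 7 × 5 × 8 = 280
  H: 7 × 4 × 7 = 196
Sorted descending: 441, 280, 196, 160, 144, 120, 72, 36.
The sixth-highest RPN is 120 (E).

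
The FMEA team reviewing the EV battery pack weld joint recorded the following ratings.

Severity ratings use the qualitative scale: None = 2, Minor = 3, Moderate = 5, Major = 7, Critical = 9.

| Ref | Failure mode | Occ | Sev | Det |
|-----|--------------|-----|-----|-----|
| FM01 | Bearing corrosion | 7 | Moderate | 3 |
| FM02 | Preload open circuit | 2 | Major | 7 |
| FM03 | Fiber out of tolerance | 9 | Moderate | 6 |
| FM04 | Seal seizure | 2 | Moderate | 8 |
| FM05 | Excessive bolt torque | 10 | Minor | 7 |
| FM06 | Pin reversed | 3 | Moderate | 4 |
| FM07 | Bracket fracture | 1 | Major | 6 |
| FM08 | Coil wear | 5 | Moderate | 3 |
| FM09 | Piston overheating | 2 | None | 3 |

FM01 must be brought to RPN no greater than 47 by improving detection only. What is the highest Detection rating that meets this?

1

FM01: S=5, O=7, D=3 → current RPN = 105.
Fixed product = 35. Need 35 × D ≤ 47, so D ≤ 47/35 = 1.34.
Maximum integer Detection rating = 1 (gives RPN 35; D=2 would give 70 > 47).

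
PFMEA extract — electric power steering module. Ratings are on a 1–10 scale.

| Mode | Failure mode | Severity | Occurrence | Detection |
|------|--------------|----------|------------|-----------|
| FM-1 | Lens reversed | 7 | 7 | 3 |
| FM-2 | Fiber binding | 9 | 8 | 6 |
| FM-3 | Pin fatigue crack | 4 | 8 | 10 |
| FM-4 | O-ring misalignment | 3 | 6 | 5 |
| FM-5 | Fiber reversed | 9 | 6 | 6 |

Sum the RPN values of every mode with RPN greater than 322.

RPN = Severity × Occurrence × Detection:
  FM-1: 7 × 7 × 3 = 147
  FM-2: 9 × 8 × 6 = 432
  FM-3: 4 × 8 × 10 = 320
  FM-4: 3 × 6 × 5 = 90
  FM-5: 9 × 6 × 6 = 324
RPN > 322: FM-2 (432), FM-5 (324).
Sum: 432 + 324 = 756.

756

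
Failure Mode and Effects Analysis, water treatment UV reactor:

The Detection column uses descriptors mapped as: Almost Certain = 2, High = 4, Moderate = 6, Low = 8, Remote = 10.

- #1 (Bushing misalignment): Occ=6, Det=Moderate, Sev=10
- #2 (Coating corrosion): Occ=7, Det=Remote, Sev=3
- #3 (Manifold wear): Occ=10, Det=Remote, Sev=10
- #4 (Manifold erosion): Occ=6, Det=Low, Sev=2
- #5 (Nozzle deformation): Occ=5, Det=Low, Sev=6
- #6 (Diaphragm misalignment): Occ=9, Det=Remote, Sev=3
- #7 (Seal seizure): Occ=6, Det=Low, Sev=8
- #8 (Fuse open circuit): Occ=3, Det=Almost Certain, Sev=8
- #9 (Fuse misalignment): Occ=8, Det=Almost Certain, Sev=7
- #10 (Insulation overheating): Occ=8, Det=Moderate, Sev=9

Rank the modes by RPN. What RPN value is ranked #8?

RPN = Severity × Occurrence × Detection:
  #1: 10 × 6 × 6 = 360
  #2: 3 × 7 × 10 = 210
  #3: 10 × 10 × 10 = 1000
  #4: 2 × 6 × 8 = 96
  #5: 6 × 5 × 8 = 240
  #6: 3 × 9 × 10 = 270
  #7: 8 × 6 × 8 = 384
  #8: 8 × 3 × 2 = 48
  #9: 7 × 8 × 2 = 112
  #10: 9 × 8 × 6 = 432
Sorted descending: 1000, 432, 384, 360, 270, 240, 210, 112, 96, 48.
The eighth-highest RPN is 112 (#9).

112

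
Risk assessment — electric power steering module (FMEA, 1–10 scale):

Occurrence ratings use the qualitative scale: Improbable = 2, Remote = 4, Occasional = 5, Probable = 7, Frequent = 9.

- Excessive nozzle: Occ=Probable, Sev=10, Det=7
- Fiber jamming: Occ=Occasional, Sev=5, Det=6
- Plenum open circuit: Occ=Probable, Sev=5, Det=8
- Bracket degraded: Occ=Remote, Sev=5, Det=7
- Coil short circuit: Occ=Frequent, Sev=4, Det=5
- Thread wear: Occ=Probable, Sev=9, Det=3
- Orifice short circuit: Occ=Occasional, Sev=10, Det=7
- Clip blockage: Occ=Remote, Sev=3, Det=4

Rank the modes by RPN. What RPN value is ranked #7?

140

RPN = Severity × Occurrence × Detection:
  Excessive nozzle: 10 × 7 × 7 = 490
  Fiber jamming: 5 × 5 × 6 = 150
  Plenum open circuit: 5 × 7 × 8 = 280
  Bracket degraded: 5 × 4 × 7 = 140
  Coil short circuit: 4 × 9 × 5 = 180
  Thread wear: 9 × 7 × 3 = 189
  Orifice short circuit: 10 × 5 × 7 = 350
  Clip blockage: 3 × 4 × 4 = 48
Sorted descending: 490, 350, 280, 189, 180, 150, 140, 48.
The seventh-highest RPN is 140 (Bracket degraded).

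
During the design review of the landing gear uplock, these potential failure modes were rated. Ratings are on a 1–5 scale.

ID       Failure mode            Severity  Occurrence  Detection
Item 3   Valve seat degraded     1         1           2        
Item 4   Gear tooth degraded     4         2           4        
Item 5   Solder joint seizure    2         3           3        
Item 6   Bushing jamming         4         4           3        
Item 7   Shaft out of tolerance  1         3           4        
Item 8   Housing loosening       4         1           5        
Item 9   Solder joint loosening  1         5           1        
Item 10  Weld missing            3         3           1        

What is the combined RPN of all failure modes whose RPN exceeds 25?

80

RPN = Severity × Occurrence × Detection:
  Item 3: 1 × 1 × 2 = 2
  Item 4: 4 × 2 × 4 = 32
  Item 5: 2 × 3 × 3 = 18
  Item 6: 4 × 4 × 3 = 48
  Item 7: 1 × 3 × 4 = 12
  Item 8: 4 × 1 × 5 = 20
  Item 9: 1 × 5 × 1 = 5
  Item 10: 3 × 3 × 1 = 9
RPN > 25: Item 4 (32), Item 6 (48).
Sum: 32 + 48 = 80.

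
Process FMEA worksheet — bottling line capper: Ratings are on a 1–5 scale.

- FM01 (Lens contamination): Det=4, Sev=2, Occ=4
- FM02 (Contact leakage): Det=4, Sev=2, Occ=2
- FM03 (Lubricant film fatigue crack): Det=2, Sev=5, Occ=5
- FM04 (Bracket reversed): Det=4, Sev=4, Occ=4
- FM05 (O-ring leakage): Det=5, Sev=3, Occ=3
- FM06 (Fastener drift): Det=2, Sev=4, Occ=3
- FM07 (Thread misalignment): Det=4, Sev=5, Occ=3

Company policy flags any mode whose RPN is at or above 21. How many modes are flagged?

6

RPN = Severity × Occurrence × Detection:
  FM01: 2 × 4 × 4 = 32
  FM02: 2 × 2 × 4 = 16
  FM03: 5 × 5 × 2 = 50
  FM04: 4 × 4 × 4 = 64
  FM05: 3 × 3 × 5 = 45
  FM06: 4 × 3 × 2 = 24
  FM07: 5 × 3 × 4 = 60
Modes with RPN ≥ 21: FM01 (32), FM03 (50), FM04 (64), FM05 (45), FM06 (24), FM07 (60) → 6.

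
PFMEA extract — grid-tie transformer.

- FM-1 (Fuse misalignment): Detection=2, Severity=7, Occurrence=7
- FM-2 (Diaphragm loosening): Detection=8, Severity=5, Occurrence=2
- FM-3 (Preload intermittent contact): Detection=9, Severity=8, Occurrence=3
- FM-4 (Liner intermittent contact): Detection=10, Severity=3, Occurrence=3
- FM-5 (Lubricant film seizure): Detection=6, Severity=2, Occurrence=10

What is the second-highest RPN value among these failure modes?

RPN = Severity × Occurrence × Detection:
  FM-1: 7 × 7 × 2 = 98
  FM-2: 5 × 2 × 8 = 80
  FM-3: 8 × 3 × 9 = 216
  FM-4: 3 × 3 × 10 = 90
  FM-5: 2 × 10 × 6 = 120
Sorted descending: 216, 120, 98, 90, 80.
The second-highest RPN is 120 (FM-5).

120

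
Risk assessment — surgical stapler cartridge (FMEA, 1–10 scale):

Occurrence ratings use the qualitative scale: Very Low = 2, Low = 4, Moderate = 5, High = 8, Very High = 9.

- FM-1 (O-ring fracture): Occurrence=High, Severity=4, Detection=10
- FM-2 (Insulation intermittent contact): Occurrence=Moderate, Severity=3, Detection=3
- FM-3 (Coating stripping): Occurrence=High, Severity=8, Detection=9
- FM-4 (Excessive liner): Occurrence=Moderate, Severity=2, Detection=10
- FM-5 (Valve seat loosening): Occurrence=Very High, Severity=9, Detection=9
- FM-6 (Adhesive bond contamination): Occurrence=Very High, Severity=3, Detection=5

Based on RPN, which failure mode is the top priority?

RPN = Severity × Occurrence × Detection:
  FM-1: 4 × 8 × 10 = 320
  FM-2: 3 × 5 × 3 = 45
  FM-3: 8 × 8 × 9 = 576
  FM-4: 2 × 5 × 10 = 100
  FM-5: 9 × 9 × 9 = 729
  FM-6: 3 × 9 × 5 = 135
Highest RPN is 729 → FM-5.

FM-5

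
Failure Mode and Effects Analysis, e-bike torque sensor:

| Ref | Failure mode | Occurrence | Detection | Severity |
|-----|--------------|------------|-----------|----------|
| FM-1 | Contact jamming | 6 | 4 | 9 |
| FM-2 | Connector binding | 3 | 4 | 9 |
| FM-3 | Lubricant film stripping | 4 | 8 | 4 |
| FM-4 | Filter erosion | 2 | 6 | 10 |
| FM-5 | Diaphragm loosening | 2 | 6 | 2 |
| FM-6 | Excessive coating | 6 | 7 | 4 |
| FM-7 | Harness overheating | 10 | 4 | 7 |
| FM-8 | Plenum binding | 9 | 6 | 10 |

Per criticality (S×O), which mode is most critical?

FM-8

Criticality = Severity × Occurrence:
  FM-1: 9 × 6 = 54
  FM-2: 9 × 3 = 27
  FM-3: 4 × 4 = 16
  FM-4: 10 × 2 = 20
  FM-5: 2 × 2 = 4
  FM-6: 4 × 6 = 24
  FM-7: 7 × 10 = 70
  FM-8: 10 × 9 = 90
Highest criticality is 90 → FM-8.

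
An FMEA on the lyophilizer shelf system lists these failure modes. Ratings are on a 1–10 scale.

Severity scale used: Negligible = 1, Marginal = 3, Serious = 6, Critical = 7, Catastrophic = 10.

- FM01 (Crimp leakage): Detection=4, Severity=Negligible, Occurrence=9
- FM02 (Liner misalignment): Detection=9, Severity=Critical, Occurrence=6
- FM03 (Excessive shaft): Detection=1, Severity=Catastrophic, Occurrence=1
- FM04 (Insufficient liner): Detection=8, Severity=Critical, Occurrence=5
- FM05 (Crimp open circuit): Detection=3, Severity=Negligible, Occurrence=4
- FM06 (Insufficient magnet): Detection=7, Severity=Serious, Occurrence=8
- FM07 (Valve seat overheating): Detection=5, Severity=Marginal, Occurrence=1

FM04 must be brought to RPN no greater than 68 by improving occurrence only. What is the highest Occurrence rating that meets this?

1

FM04: S=7, O=5, D=8 → current RPN = 280.
Fixed product = 56. Need 56 × O ≤ 68, so O ≤ 68/56 = 1.21.
Maximum integer Occurrence rating = 1 (gives RPN 56; O=2 would give 112 > 68).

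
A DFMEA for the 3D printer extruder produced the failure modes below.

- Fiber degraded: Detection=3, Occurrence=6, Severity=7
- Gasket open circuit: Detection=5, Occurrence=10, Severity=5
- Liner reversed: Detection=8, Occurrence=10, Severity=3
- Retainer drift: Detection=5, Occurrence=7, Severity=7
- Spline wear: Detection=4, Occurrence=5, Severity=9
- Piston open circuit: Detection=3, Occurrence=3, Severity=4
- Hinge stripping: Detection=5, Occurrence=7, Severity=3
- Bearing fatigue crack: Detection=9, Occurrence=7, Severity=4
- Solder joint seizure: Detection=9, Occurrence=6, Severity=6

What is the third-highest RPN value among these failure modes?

RPN = Severity × Occurrence × Detection:
  Fiber degraded: 7 × 6 × 3 = 126
  Gasket open circuit: 5 × 10 × 5 = 250
  Liner reversed: 3 × 10 × 8 = 240
  Retainer drift: 7 × 7 × 5 = 245
  Spline wear: 9 × 5 × 4 = 180
  Piston open circuit: 4 × 3 × 3 = 36
  Hinge stripping: 3 × 7 × 5 = 105
  Bearing fatigue crack: 4 × 7 × 9 = 252
  Solder joint seizure: 6 × 6 × 9 = 324
Sorted descending: 324, 252, 250, 245, 240, 180, 126, 105, 36.
The third-highest RPN is 250 (Gasket open circuit).

250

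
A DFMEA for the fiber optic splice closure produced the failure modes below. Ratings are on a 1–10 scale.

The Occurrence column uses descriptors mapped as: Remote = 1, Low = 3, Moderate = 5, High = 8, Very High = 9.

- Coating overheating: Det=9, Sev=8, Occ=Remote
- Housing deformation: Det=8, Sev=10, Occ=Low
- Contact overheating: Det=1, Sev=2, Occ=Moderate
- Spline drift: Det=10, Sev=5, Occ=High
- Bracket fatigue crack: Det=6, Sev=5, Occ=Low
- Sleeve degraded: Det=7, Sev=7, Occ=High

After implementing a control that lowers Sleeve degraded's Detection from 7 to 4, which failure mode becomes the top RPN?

RPN = Severity × Occurrence × Detection:
  Coating overheating: 8 × 1 × 9 = 72
  Housing deformation: 10 × 3 × 8 = 240
  Contact overheating: 2 × 5 × 1 = 10
  Spline drift: 5 × 8 × 10 = 400
  Bracket fatigue crack: 5 × 3 × 6 = 90
  Sleeve degraded: 7 × 8 × 7 = 392
After action: Sleeve degraded → 7 × 8 × 4 = 224.
Revised RPNs: Spline drift=400, Housing deformation=240, Sleeve degraded=224, Bracket fatigue crack=90, Coating overheating=72, Contact overheating=10.
Highest is now Spline drift (400).

Spline drift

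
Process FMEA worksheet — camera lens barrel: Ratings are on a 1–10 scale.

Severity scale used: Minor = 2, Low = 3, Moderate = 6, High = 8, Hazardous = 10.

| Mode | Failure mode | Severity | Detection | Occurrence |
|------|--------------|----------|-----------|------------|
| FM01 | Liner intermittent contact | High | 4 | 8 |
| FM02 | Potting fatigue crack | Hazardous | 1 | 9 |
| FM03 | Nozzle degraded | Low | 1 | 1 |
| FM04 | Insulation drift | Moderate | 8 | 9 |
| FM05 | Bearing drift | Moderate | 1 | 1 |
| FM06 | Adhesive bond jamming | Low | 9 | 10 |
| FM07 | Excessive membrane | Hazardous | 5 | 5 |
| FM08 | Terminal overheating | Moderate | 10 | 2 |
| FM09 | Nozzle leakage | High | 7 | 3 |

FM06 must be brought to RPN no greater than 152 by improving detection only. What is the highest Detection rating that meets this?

5

FM06: S=3, O=10, D=9 → current RPN = 270.
Fixed product = 30. Need 30 × D ≤ 152, so D ≤ 152/30 = 5.07.
Maximum integer Detection rating = 5 (gives RPN 150; D=6 would give 180 > 152).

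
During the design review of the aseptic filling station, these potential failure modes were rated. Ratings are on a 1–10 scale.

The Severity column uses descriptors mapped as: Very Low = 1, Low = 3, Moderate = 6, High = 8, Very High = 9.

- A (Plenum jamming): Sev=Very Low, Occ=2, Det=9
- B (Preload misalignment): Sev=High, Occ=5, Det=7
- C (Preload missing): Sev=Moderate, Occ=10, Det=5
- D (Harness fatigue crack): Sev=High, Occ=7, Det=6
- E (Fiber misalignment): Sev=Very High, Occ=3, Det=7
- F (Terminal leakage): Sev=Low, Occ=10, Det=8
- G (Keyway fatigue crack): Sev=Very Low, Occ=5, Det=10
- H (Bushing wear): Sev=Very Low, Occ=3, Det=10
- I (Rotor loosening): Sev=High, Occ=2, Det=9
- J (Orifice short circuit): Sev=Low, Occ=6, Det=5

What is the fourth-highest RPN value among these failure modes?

RPN = Severity × Occurrence × Detection:
  A: 1 × 2 × 9 = 18
  B: 8 × 5 × 7 = 280
  C: 6 × 10 × 5 = 300
  D: 8 × 7 × 6 = 336
  E: 9 × 3 × 7 = 189
  F: 3 × 10 × 8 = 240
  G: 1 × 5 × 10 = 50
  H: 1 × 3 × 10 = 30
  I: 8 × 2 × 9 = 144
  J: 3 × 6 × 5 = 90
Sorted descending: 336, 300, 280, 240, 189, 144, 90, 50, 30, 18.
The fourth-highest RPN is 240 (F).

240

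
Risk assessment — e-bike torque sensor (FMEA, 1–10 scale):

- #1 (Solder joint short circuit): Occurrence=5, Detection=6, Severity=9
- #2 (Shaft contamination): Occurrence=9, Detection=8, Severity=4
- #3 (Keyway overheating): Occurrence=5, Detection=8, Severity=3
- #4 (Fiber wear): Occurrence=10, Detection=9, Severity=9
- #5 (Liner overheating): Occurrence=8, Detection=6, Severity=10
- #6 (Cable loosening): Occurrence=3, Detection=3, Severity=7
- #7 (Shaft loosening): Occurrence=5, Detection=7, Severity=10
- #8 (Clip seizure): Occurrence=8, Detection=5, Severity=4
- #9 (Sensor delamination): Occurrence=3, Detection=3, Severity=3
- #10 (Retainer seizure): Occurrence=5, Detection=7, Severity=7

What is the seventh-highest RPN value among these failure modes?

RPN = Severity × Occurrence × Detection:
  #1: 9 × 5 × 6 = 270
  #2: 4 × 9 × 8 = 288
  #3: 3 × 5 × 8 = 120
  #4: 9 × 10 × 9 = 810
  #5: 10 × 8 × 6 = 480
  #6: 7 × 3 × 3 = 63
  #7: 10 × 5 × 7 = 350
  #8: 4 × 8 × 5 = 160
  #9: 3 × 3 × 3 = 27
  #10: 7 × 5 × 7 = 245
Sorted descending: 810, 480, 350, 288, 270, 245, 160, 120, 63, 27.
The seventh-highest RPN is 160 (#8).

160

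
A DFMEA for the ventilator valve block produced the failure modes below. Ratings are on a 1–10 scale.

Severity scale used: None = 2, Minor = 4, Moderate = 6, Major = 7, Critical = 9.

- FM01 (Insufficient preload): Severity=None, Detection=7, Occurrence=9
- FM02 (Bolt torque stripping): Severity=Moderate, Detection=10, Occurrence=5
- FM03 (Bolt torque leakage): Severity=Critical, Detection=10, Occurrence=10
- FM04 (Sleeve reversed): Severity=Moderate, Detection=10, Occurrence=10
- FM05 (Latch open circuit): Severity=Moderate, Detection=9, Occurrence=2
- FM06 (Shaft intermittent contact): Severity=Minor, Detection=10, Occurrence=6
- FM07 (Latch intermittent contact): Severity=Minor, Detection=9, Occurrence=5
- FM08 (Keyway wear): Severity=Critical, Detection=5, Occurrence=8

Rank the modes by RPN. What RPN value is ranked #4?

RPN = Severity × Occurrence × Detection:
  FM01: 2 × 9 × 7 = 126
  FM02: 6 × 5 × 10 = 300
  FM03: 9 × 10 × 10 = 900
  FM04: 6 × 10 × 10 = 600
  FM05: 6 × 2 × 9 = 108
  FM06: 4 × 6 × 10 = 240
  FM07: 4 × 5 × 9 = 180
  FM08: 9 × 8 × 5 = 360
Sorted descending: 900, 600, 360, 300, 240, 180, 126, 108.
The fourth-highest RPN is 300 (FM02).

300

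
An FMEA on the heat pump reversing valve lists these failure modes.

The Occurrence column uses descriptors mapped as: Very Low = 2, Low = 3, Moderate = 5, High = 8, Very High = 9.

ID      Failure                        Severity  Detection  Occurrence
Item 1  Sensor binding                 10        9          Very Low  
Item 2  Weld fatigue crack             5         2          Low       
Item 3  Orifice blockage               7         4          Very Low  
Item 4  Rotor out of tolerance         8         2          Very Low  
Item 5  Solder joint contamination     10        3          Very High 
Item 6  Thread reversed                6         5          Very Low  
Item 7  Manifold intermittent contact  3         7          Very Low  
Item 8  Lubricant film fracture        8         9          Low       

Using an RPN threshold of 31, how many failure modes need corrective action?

7

RPN = Severity × Occurrence × Detection:
  Item 1: 10 × 2 × 9 = 180
  Item 2: 5 × 3 × 2 = 30
  Item 3: 7 × 2 × 4 = 56
  Item 4: 8 × 2 × 2 = 32
  Item 5: 10 × 9 × 3 = 270
  Item 6: 6 × 2 × 5 = 60
  Item 7: 3 × 2 × 7 = 42
  Item 8: 8 × 3 × 9 = 216
Modes with RPN ≥ 31: Item 1 (180), Item 3 (56), Item 4 (32), Item 5 (270), Item 6 (60), Item 7 (42), Item 8 (216) → 7.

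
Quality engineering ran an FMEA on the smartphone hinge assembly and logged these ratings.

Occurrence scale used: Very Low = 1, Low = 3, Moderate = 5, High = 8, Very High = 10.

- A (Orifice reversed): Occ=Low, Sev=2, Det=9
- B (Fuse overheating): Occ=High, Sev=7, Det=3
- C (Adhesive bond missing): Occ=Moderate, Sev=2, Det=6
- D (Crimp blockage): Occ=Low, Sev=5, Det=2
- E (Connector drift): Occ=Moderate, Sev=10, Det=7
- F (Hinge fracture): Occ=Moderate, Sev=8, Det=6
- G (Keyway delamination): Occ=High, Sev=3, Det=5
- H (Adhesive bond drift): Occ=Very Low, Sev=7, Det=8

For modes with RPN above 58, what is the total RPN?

938

RPN = Severity × Occurrence × Detection:
  A: 2 × 3 × 9 = 54
  B: 7 × 8 × 3 = 168
  C: 2 × 5 × 6 = 60
  D: 5 × 3 × 2 = 30
  E: 10 × 5 × 7 = 350
  F: 8 × 5 × 6 = 240
  G: 3 × 8 × 5 = 120
  H: 7 × 1 × 8 = 56
RPN > 58: B (168), C (60), E (350), F (240), G (120).
Sum: 168 + 60 + 350 + 240 + 120 = 938.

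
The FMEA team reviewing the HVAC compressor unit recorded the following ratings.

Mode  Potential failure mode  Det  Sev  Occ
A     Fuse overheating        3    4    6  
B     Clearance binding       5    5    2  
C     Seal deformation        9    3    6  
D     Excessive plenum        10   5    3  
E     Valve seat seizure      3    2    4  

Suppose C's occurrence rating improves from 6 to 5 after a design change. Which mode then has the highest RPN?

RPN = Severity × Occurrence × Detection:
  A: 4 × 6 × 3 = 72
  B: 5 × 2 × 5 = 50
  C: 3 × 6 × 9 = 162
  D: 5 × 3 × 10 = 150
  E: 2 × 4 × 3 = 24
After action: C → 3 × 5 × 9 = 135.
Revised RPNs: D=150, C=135, A=72, B=50, E=24.
Highest is now D (150).

D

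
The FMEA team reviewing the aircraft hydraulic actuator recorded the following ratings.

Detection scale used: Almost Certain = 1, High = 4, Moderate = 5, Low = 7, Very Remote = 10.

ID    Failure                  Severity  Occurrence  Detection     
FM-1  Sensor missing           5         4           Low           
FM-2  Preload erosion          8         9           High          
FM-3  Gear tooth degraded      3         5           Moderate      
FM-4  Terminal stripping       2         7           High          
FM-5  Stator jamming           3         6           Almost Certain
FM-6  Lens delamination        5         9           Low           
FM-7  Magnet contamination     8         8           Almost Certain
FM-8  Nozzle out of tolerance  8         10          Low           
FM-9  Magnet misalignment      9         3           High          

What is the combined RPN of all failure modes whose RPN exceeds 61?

1550

RPN = Severity × Occurrence × Detection:
  FM-1: 5 × 4 × 7 = 140
  FM-2: 8 × 9 × 4 = 288
  FM-3: 3 × 5 × 5 = 75
  FM-4: 2 × 7 × 4 = 56
  FM-5: 3 × 6 × 1 = 18
  FM-6: 5 × 9 × 7 = 315
  FM-7: 8 × 8 × 1 = 64
  FM-8: 8 × 10 × 7 = 560
  FM-9: 9 × 3 × 4 = 108
RPN > 61: FM-1 (140), FM-2 (288), FM-3 (75), FM-6 (315), FM-7 (64), FM-8 (560), FM-9 (108).
Sum: 140 + 288 + 75 + 315 + 64 + 560 + 108 = 1550.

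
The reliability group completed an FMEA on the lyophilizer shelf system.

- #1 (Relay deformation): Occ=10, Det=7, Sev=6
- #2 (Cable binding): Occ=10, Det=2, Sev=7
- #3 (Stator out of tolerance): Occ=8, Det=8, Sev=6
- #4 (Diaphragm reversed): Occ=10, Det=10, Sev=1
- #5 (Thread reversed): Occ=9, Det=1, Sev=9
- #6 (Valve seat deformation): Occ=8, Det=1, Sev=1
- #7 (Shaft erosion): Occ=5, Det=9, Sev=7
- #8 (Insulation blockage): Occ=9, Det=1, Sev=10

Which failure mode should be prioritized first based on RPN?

#1

RPN = Severity × Occurrence × Detection:
  #1: 6 × 10 × 7 = 420
  #2: 7 × 10 × 2 = 140
  #3: 6 × 8 × 8 = 384
  #4: 1 × 10 × 10 = 100
  #5: 9 × 9 × 1 = 81
  #6: 1 × 8 × 1 = 8
  #7: 7 × 5 × 9 = 315
  #8: 10 × 9 × 1 = 90
Highest RPN is 420 → #1.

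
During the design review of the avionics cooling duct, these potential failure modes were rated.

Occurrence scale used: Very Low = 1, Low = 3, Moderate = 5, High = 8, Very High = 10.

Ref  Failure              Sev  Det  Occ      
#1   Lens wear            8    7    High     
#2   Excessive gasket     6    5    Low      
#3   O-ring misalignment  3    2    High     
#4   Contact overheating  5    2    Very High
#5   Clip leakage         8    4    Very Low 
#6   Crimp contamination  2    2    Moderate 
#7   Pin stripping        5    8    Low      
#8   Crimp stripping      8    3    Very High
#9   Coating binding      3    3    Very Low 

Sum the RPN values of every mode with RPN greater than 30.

RPN = Severity × Occurrence × Detection:
  #1: 8 × 8 × 7 = 448
  #2: 6 × 3 × 5 = 90
  #3: 3 × 8 × 2 = 48
  #4: 5 × 10 × 2 = 100
  #5: 8 × 1 × 4 = 32
  #6: 2 × 5 × 2 = 20
  #7: 5 × 3 × 8 = 120
  #8: 8 × 10 × 3 = 240
  #9: 3 × 1 × 3 = 9
RPN > 30: #1 (448), #2 (90), #3 (48), #4 (100), #5 (32), #7 (120), #8 (240).
Sum: 448 + 90 + 48 + 100 + 32 + 120 + 240 = 1078.

1078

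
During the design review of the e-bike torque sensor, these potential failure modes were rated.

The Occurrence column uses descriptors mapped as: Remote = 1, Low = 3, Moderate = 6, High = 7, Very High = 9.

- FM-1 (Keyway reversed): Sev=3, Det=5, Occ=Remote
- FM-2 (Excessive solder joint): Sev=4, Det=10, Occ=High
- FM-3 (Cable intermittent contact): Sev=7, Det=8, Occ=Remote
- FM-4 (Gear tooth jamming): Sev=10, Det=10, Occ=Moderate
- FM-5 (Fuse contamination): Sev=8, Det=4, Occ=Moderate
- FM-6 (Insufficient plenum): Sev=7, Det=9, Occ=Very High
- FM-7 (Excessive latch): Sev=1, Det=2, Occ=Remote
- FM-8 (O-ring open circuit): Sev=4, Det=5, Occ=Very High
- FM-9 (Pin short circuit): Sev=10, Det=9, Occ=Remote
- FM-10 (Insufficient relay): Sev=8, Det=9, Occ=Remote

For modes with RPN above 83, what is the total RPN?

RPN = Severity × Occurrence × Detection:
  FM-1: 3 × 1 × 5 = 15
  FM-2: 4 × 7 × 10 = 280
  FM-3: 7 × 1 × 8 = 56
  FM-4: 10 × 6 × 10 = 600
  FM-5: 8 × 6 × 4 = 192
  FM-6: 7 × 9 × 9 = 567
  FM-7: 1 × 1 × 2 = 2
  FM-8: 4 × 9 × 5 = 180
  FM-9: 10 × 1 × 9 = 90
  FM-10: 8 × 1 × 9 = 72
RPN > 83: FM-2 (280), FM-4 (600), FM-5 (192), FM-6 (567), FM-8 (180), FM-9 (90).
Sum: 280 + 600 + 192 + 567 + 180 + 90 = 1909.

1909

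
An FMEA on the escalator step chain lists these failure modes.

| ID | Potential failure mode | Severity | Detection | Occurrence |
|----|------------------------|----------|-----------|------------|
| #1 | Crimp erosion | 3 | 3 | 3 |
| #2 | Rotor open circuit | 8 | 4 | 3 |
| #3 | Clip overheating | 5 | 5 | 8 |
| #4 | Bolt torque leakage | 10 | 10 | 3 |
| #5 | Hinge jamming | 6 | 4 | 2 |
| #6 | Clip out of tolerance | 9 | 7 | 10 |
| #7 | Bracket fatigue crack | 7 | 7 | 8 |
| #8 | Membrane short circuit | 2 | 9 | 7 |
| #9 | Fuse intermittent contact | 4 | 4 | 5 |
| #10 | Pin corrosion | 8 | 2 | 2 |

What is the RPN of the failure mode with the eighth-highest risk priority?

RPN = Severity × Occurrence × Detection:
  #1: 3 × 3 × 3 = 27
  #2: 8 × 3 × 4 = 96
  #3: 5 × 8 × 5 = 200
  #4: 10 × 3 × 10 = 300
  #5: 6 × 2 × 4 = 48
  #6: 9 × 10 × 7 = 630
  #7: 7 × 8 × 7 = 392
  #8: 2 × 7 × 9 = 126
  #9: 4 × 5 × 4 = 80
  #10: 8 × 2 × 2 = 32
Sorted descending: 630, 392, 300, 200, 126, 96, 80, 48, 32, 27.
The eighth-highest RPN is 48 (#5).

48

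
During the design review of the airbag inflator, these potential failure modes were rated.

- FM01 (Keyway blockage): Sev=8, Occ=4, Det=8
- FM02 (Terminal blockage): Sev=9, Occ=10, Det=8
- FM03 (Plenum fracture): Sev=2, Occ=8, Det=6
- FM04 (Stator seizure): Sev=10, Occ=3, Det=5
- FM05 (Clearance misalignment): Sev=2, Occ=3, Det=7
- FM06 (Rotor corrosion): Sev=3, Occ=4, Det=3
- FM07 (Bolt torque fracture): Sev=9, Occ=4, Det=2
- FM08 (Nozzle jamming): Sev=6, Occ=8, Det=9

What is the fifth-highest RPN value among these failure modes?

96

RPN = Severity × Occurrence × Detection:
  FM01: 8 × 4 × 8 = 256
  FM02: 9 × 10 × 8 = 720
  FM03: 2 × 8 × 6 = 96
  FM04: 10 × 3 × 5 = 150
  FM05: 2 × 3 × 7 = 42
  FM06: 3 × 4 × 3 = 36
  FM07: 9 × 4 × 2 = 72
  FM08: 6 × 8 × 9 = 432
Sorted descending: 720, 432, 256, 150, 96, 72, 42, 36.
The fifth-highest RPN is 96 (FM03).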